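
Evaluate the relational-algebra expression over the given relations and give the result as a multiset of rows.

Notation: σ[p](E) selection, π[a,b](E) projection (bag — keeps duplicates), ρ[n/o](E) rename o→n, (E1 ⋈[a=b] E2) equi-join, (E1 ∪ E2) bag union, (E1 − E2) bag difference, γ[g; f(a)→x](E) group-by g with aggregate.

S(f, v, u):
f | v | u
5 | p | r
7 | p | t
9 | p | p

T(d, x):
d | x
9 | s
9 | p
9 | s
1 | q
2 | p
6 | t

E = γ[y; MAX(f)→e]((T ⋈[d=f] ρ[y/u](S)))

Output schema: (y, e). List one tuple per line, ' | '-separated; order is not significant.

Per-node cardinality:
  T → 6
  S → 3
  ρ[y/u](S) → 3
  (T ⋈[d=f] ρ[y/u](S)) → 3
  γ[y; MAX(f)→e]((T ⋈[d=f] ρ[y/u](S))) → 1

== RESULT ==
y | e
p | 9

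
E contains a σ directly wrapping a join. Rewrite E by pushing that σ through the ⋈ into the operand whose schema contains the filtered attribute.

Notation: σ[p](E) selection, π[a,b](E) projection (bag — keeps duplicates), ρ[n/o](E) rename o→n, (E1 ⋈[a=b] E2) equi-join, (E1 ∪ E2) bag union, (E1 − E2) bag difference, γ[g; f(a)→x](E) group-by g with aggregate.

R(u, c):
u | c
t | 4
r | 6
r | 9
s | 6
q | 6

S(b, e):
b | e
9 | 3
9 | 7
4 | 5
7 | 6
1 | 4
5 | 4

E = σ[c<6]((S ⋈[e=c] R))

σ filters on c, owned by the right side.
E' = (S ⋈[e=c] σ[c<6](R))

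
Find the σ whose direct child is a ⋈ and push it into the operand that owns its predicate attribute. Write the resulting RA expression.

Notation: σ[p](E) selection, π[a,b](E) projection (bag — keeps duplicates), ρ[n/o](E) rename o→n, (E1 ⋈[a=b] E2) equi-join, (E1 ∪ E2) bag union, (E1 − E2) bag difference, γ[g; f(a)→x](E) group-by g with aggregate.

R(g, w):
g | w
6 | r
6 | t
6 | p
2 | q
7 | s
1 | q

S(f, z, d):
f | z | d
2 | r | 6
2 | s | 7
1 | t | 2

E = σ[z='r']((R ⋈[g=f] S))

σ filters on z, owned by the right side.
E' = (R ⋈[g=f] σ[z='r'](S))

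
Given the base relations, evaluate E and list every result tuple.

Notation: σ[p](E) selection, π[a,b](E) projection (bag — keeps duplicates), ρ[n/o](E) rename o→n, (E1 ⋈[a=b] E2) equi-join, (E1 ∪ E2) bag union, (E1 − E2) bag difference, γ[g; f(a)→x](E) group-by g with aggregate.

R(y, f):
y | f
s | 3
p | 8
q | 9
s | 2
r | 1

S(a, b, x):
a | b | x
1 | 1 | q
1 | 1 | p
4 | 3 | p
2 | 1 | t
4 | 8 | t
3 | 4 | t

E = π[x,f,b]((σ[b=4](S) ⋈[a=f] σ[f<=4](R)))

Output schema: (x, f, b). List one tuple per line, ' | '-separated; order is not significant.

Row counts bottom-up:
  S → 6
  σ[b=4](S) → 1
  R → 5
  σ[f<=4](R) → 3
  (σ[b=4](S) ⋈[a=f] σ[f<=4](R)) → 1
  π[x,f,b]((σ[b=4](S) ⋈[a=f] σ[f<=4](R))) → 1

== RESULT ==
x | f | b
t | 3 | 4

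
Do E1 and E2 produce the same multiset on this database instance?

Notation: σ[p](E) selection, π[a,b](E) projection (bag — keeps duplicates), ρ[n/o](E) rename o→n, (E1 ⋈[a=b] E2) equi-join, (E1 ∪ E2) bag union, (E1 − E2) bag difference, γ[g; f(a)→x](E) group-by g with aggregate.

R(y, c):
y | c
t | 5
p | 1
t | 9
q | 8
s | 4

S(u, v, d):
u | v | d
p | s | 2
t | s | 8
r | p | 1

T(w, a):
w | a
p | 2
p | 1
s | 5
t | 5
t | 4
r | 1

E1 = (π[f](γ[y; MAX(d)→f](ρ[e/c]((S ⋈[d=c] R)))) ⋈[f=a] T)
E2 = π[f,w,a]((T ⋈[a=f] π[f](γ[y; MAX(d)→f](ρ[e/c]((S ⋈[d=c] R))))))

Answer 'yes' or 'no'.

E1 per-node cardinality:
  S → 3
  R → 5
  (S ⋈[d=c] R) → 2
  ρ[e/c]((S ⋈[d=c] R)) → 2
  γ[y; MAX(d)→f](ρ[e/c]((S ⋈[d=c] R))) → 2
  π[f](γ[y; MAX(d)→f](ρ[e/c]((S ⋈[d=c] R)))) → 2
  T → 6
  (π[f](γ[y; MAX(d)→f](ρ[e/c]((S ⋈[d=c] R)))) ⋈[f=a] T) → 2
E2 per-node cardinality:
  T → 6
  S → 3
  R → 5
  (S ⋈[d=c] R) → 2
  ρ[e/c]((S ⋈[d=c] R)) → 2
  γ[y; MAX(d)→f](ρ[e/c]((S ⋈[d=c] R))) → 2
  π[f](γ[y; MAX(d)→f](ρ[e/c]((S ⋈[d=c] R)))) → 2
  (T ⋈[a=f] π[f](γ[y; MAX(d)→f](ρ[e/c]((S ⋈[d=c] R))))) → 2
  π[f,w,a]((T ⋈[a=f] π[f](γ[y; MAX(d)→f](ρ[e/c]((S ⋈[d=c] R)))))) → 2

E1 and E2 produce the same multiset:
f | w | a
1 | p | 1
1 | r | 1

yes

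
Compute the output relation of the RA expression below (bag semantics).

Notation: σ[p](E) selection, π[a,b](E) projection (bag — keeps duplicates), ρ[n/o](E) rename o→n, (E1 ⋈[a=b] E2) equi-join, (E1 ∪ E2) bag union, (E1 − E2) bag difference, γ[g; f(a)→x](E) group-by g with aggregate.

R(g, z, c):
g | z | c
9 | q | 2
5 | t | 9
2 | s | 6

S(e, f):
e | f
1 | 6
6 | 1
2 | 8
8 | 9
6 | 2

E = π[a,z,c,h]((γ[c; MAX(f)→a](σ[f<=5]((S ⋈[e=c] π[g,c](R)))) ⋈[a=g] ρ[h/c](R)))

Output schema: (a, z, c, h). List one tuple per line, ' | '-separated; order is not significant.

Row counts bottom-up:
  S → 5
  R → 3
  π[g,c](R) → 3
  (S ⋈[e=c] π[g,c](R)) → 3
  σ[f<=5]((S ⋈[e=c] π[g,c](R))) → 2
  γ[c; MAX(f)→a](σ[f<=5]((S ⋈[e=c] π[g,c](R)))) → 1
  R → 3
  ρ[h/c](R) → 3
  (γ[c; MAX(f)→a](σ[f<=5]((S ⋈[e=c] π[g,c](R)))) ⋈[a=g] ρ[h/c](R)) → 1
  π[a,z,c,h]((γ[c; MAX(f)→a](σ[f<=5]((S ⋈[e=c] π[g,c](R)))) ⋈[a=g] ρ[h/c](R))) → 1

== RESULT ==
a | z | c | h
2 | s | 6 | 6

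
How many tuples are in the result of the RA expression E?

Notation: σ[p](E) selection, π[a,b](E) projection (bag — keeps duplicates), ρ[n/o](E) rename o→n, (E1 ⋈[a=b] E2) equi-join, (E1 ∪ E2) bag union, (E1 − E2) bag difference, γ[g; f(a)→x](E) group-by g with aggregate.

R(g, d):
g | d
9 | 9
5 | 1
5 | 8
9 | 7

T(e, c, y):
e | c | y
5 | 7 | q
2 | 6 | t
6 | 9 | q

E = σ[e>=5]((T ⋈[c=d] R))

Per-node cardinality:
  T → 3
  R → 4
  (T ⋈[c=d] R) → 2
  σ[e>=5]((T ⋈[c=d] R)) → 2

|E| = 2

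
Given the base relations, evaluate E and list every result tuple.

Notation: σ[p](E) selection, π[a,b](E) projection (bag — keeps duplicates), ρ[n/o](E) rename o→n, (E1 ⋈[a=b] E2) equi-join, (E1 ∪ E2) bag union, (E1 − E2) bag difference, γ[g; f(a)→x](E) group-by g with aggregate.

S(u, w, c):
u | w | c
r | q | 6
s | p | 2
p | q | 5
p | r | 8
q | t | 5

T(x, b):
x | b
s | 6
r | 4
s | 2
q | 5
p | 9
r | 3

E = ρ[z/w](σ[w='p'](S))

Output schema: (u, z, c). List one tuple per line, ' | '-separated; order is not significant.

Per-node cardinality:
  S → 5
  σ[w='p'](S) → 1
  ρ[z/w](σ[w='p'](S)) → 1

== RESULT ==
u | z | c
s | p | 2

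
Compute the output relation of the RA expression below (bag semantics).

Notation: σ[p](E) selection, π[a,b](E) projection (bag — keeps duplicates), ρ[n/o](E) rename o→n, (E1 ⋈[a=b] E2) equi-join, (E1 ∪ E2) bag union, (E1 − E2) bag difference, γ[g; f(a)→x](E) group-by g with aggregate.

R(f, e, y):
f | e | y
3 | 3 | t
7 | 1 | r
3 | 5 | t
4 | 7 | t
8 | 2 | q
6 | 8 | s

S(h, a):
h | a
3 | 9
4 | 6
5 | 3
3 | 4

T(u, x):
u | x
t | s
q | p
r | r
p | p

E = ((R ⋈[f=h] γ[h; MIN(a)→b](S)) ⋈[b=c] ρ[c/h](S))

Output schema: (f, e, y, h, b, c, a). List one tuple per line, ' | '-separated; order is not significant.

Subexpression sizes:
  R → 6
  S → 4
  γ[h; MIN(a)→b](S) → 3
  (R ⋈[f=h] γ[h; MIN(a)→b](S)) → 3
  S → 4
  ρ[c/h](S) → 4
  ((R ⋈[f=h] γ[h; MIN(a)→b](S)) ⋈[b=c] ρ[c/h](S)) → 2

== RESULT ==
f | e | y | h | b | c | a
3 | 3 | t | 3 | 4 | 4 | 6
3 | 5 | t | 3 | 4 | 4 | 6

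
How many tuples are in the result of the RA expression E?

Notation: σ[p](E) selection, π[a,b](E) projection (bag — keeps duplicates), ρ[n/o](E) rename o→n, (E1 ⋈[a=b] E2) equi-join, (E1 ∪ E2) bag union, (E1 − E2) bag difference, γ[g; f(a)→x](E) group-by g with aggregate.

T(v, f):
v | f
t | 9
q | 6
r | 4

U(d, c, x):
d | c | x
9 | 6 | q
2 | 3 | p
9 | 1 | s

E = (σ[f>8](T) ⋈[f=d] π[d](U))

Per-node cardinality:
  T → 3
  σ[f>8](T) → 1
  U → 3
  π[d](U) → 3
  (σ[f>8](T) ⋈[f=d] π[d](U)) → 2

|E| = 2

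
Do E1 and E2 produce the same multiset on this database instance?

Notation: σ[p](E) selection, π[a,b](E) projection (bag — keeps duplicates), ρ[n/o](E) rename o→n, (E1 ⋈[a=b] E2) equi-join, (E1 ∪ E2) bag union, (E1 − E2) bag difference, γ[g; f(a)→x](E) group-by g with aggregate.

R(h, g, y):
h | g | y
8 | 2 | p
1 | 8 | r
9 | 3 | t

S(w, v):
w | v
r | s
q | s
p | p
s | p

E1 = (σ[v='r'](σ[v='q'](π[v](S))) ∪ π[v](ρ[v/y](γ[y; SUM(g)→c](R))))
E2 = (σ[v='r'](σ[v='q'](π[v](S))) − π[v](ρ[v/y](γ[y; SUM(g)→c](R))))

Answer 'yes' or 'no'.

E1 subexpression sizes:
  S → 4
  π[v](S) → 4
  σ[v='q'](π[v](S)) → 0
  σ[v='r'](σ[v='q'](π[v](S))) → 0
  R → 3
  γ[y; SUM(g)→c](R) → 3
  ρ[v/y](γ[y; SUM(g)→c](R)) → 3
  π[v](ρ[v/y](γ[y; SUM(g)→c](R))) → 3
  (σ[v='r'](σ[v='q'](π[v](S))) ∪ π[v](ρ[v/y](γ[y; SUM(g)→c](R)))) → 3
E2 subexpression sizes:
  S → 4
  π[v](S) → 4
  σ[v='q'](π[v](S)) → 0
  σ[v='r'](σ[v='q'](π[v](S))) → 0
  R → 3
  γ[y; SUM(g)→c](R) → 3
  ρ[v/y](γ[y; SUM(g)→c](R)) → 3
  π[v](ρ[v/y](γ[y; SUM(g)→c](R))) → 3
  (σ[v='r'](σ[v='q'](π[v](S))) − π[v](ρ[v/y](γ[y; SUM(g)→c](R)))) → 0

E1 result:
v
p
r
t
E2 result:
v
(0 rows)
Witness: ('p',) appears 1× in E1 but 0× in E2.

no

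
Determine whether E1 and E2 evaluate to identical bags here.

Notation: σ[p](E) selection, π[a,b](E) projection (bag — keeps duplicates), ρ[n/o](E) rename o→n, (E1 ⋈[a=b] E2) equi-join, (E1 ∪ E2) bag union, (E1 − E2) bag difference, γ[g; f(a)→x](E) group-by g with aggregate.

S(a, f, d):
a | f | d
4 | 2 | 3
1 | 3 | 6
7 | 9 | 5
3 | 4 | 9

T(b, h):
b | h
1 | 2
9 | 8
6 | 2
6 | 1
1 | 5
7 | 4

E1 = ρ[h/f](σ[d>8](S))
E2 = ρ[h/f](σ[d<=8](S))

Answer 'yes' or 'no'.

E1 row counts bottom-up:
  S → 4
  σ[d>8](S) → 1
  ρ[h/f](σ[d>8](S)) → 1
E2 row counts bottom-up:
  S → 4
  σ[d<=8](S) → 3
  ρ[h/f](σ[d<=8](S)) → 3

E1 result:
a | h | d
3 | 4 | 9
E2 result:
a | h | d
1 | 3 | 6
4 | 2 | 3
7 | 9 | 5
Witness: (4, 2, 3) appears 0× in E1 but 1× in E2.

no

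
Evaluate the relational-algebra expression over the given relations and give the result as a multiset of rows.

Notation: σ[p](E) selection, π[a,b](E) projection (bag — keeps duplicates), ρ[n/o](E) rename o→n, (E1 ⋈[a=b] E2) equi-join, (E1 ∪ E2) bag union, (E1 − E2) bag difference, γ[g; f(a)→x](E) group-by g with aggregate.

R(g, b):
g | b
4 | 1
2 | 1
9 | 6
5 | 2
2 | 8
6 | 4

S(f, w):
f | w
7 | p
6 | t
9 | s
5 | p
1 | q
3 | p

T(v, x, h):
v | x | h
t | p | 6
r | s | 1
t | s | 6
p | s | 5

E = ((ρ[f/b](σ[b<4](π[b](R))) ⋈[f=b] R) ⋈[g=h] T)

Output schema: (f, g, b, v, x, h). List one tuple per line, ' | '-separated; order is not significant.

Stepwise |·|:
  R → 6
  π[b](R) → 6
  σ[b<4](π[b](R)) → 3
  ρ[f/b](σ[b<4](π[b](R))) → 3
  R → 6
  (ρ[f/b](σ[b<4](π[b](R))) ⋈[f=b] R) → 5
  T → 4
  ((ρ[f/b](σ[b<4](π[b](R))) ⋈[f=b] R) ⋈[g=h] T) → 1

== RESULT ==
f | g | b | v | x | h
2 | 5 | 2 | p | s | 5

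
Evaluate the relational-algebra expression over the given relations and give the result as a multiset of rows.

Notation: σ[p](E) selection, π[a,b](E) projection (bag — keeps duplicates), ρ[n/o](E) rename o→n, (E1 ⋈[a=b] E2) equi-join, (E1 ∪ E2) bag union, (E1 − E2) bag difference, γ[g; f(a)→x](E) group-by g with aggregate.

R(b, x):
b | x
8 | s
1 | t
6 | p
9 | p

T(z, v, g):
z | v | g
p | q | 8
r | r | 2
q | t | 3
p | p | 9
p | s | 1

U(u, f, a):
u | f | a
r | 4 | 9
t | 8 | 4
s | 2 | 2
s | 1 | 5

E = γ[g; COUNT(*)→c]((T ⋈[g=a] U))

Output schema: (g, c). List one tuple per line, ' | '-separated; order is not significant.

Stepwise |·|:
  T → 5
  U → 4
  (T ⋈[g=a] U) → 2
  γ[g; COUNT(*)→c]((T ⋈[g=a] U)) → 2

== RESULT ==
g | c
2 | 1
9 | 1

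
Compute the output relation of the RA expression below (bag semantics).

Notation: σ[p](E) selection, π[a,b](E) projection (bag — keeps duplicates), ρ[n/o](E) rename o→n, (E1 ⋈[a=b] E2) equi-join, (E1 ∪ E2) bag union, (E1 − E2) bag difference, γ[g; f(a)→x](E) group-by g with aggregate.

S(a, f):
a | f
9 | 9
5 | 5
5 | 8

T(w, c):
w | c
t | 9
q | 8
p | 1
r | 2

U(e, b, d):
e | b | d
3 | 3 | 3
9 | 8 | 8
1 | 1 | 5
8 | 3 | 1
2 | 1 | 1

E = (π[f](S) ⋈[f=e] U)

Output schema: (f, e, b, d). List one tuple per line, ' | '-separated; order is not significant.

Per-node cardinality:
  S → 3
  π[f](S) → 3
  U → 5
  (π[f](S) ⋈[f=e] U) → 2

== RESULT ==
f | e | b | d
8 | 8 | 3 | 1
9 | 9 | 8 | 8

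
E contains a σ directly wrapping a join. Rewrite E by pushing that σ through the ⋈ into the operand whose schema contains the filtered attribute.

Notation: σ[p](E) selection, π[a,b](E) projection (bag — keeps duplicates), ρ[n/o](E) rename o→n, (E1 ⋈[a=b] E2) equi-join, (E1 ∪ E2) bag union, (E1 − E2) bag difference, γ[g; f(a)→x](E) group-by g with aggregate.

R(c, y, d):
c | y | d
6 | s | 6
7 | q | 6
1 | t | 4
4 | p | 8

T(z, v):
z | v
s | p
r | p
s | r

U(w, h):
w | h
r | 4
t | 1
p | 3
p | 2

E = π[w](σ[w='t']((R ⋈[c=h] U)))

σ filters on w, owned by the right side.
E' = π[w]((R ⋈[c=h] σ[w='t'](U)))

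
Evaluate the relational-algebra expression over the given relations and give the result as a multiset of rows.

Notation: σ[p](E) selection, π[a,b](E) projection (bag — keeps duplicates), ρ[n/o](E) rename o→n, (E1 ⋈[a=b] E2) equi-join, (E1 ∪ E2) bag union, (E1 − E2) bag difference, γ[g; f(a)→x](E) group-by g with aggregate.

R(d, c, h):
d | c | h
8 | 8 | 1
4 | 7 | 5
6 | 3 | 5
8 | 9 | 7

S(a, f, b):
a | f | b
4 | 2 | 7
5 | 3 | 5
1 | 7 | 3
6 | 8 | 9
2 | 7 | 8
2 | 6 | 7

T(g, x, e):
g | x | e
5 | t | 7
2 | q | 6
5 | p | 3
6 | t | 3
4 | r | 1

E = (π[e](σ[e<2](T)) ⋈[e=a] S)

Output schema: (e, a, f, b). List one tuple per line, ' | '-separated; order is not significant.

Stepwise |·|:
  T → 5
  σ[e<2](T) → 1
  π[e](σ[e<2](T)) → 1
  S → 6
  (π[e](σ[e<2](T)) ⋈[e=a] S) → 1

== RESULT ==
e | a | f | b
1 | 1 | 7 | 3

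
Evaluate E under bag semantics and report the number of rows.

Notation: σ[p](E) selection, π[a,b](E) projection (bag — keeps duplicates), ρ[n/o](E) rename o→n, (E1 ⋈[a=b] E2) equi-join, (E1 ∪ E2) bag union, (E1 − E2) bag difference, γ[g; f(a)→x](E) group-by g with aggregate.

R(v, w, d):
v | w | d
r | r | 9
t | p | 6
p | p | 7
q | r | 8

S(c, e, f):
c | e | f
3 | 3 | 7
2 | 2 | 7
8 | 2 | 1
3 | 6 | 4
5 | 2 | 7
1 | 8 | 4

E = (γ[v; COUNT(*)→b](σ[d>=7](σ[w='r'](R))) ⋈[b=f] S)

Per-node cardinality:
  R → 4
  σ[w='r'](R) → 2
  σ[d>=7](σ[w='r'](R)) → 2
  γ[v; COUNT(*)→b](σ[d>=7](σ[w='r'](R))) → 2
  S → 6
  (γ[v; COUNT(*)→b](σ[d>=7](σ[w='r'](R))) ⋈[b=f] S) → 2

|E| = 2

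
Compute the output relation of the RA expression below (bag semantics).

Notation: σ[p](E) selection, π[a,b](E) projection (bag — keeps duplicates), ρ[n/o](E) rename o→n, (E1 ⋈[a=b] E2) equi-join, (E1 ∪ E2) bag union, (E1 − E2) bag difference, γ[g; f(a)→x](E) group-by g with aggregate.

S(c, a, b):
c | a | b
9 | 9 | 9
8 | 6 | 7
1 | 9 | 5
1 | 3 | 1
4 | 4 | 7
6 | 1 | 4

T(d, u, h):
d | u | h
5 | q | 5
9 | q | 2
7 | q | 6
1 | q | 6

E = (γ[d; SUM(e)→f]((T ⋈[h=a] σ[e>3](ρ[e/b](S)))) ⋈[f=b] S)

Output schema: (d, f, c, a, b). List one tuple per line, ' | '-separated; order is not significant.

Per-node cardinality:
  T → 4
  S → 6
  ρ[e/b](S) → 6
  σ[e>3](ρ[e/b](S)) → 5
  (T ⋈[h=a] σ[e>3](ρ[e/b](S))) → 2
  γ[d; SUM(e)→f]((T ⋈[h=a] σ[e>3](ρ[e/b](S)))) → 2
  S → 6
  (γ[d; SUM(e)→f]((T ⋈[h=a] σ[e>3](ρ[e/b](S)))) ⋈[f=b] S) → 4

== RESULT ==
d | f | c | a | b
1 | 7 | 4 | 4 | 7
1 | 7 | 8 | 6 | 7
7 | 7 | 4 | 4 | 7
7 | 7 | 8 | 6 | 7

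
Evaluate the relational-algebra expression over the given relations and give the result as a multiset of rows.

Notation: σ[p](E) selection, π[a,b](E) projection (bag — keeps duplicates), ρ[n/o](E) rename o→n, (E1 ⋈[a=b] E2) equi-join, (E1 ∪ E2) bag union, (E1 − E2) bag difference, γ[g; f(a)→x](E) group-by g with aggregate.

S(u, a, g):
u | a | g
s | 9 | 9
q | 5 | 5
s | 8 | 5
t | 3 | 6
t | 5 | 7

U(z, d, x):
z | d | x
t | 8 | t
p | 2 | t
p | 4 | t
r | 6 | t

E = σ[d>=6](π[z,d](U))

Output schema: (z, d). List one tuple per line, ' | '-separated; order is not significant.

Row counts bottom-up:
  U → 4
  π[z,d](U) → 4
  σ[d>=6](π[z,d](U)) → 2

== RESULT ==
z | d
r | 6
t | 8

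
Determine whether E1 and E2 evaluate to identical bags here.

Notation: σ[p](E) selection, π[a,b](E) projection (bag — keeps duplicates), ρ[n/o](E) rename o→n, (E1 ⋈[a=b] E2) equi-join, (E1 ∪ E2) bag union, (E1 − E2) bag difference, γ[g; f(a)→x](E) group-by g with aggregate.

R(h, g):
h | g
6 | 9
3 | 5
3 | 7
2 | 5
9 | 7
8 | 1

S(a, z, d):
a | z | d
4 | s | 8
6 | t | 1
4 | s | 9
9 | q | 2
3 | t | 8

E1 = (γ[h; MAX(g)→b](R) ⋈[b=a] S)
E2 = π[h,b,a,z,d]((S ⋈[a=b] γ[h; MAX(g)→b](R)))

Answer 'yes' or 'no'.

E1 row counts bottom-up:
  R → 6
  γ[h; MAX(g)→b](R) → 5
  S → 5
  (γ[h; MAX(g)→b](R) ⋈[b=a] S) → 1
E2 row counts bottom-up:
  S → 5
  R → 6
  γ[h; MAX(g)→b](R) → 5
  (S ⋈[a=b] γ[h; MAX(g)→b](R)) → 1
  π[h,b,a,z,d]((S ⋈[a=b] γ[h; MAX(g)→b](R))) → 1

E1 and E2 produce the same multiset:
h | b | a | z | d
6 | 9 | 9 | q | 2

yes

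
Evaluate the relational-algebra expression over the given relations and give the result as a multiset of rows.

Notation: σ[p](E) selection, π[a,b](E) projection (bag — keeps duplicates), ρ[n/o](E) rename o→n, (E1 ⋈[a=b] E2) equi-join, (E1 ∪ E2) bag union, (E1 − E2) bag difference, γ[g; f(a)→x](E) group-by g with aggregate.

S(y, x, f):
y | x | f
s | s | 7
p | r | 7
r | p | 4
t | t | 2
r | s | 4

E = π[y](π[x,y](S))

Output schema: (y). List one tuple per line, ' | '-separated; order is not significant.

Subexpression sizes:
  S → 5
  π[x,y](S) → 5
  π[y](π[x,y](S)) → 5

== RESULT ==
y
p
r
r
s
t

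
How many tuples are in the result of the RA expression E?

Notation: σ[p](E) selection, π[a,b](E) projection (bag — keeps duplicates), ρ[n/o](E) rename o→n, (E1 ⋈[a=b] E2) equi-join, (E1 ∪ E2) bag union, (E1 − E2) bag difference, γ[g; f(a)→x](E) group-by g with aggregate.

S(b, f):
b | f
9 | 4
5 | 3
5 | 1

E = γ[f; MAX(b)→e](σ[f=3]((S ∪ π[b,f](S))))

Row counts bottom-up:
  S → 3
  S → 3
  π[b,f](S) → 3
  (S ∪ π[b,f](S)) → 6
  σ[f=3]((S ∪ π[b,f](S))) → 2
  γ[f; MAX(b)→e](σ[f=3]((S ∪ π[b,f](S)))) → 1

|E| = 1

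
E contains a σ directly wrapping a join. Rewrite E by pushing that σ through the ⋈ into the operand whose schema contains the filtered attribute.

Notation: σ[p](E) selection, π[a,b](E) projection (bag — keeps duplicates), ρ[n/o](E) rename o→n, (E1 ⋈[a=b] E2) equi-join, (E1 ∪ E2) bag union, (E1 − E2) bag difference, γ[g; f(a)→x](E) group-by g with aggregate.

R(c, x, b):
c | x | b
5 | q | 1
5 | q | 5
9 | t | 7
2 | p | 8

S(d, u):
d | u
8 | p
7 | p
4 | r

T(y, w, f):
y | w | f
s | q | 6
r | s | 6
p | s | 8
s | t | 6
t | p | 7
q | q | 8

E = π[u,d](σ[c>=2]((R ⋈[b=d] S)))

σ filters on c, owned by the left side.
E' = π[u,d]((σ[c>=2](R) ⋈[b=d] S))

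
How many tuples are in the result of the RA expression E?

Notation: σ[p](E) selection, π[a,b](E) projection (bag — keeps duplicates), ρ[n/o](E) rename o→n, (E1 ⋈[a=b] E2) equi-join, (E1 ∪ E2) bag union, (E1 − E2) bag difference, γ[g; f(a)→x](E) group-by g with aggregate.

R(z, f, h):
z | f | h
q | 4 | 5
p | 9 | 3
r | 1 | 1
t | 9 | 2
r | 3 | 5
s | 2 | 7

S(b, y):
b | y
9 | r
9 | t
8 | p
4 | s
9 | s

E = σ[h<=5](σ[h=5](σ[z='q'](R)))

Stepwise |·|:
  R → 6
  σ[z='q'](R) → 1
  σ[h=5](σ[z='q'](R)) → 1
  σ[h<=5](σ[h=5](σ[z='q'](R))) → 1

|E| = 1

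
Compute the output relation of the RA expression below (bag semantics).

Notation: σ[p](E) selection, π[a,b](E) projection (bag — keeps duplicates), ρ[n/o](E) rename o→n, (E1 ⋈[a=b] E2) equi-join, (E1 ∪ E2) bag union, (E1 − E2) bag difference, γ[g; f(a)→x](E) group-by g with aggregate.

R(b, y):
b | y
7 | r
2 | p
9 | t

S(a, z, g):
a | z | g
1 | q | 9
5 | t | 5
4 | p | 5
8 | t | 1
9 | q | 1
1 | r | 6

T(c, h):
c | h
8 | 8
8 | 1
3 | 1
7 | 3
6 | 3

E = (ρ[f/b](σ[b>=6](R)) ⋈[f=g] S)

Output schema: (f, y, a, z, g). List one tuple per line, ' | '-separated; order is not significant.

Row counts bottom-up:
  R → 3
  σ[b>=6](R) → 2
  ρ[f/b](σ[b>=6](R)) → 2
  S → 6
  (ρ[f/b](σ[b>=6](R)) ⋈[f=g] S) → 1

== RESULT ==
f | y | a | z | g
9 | t | 1 | q | 9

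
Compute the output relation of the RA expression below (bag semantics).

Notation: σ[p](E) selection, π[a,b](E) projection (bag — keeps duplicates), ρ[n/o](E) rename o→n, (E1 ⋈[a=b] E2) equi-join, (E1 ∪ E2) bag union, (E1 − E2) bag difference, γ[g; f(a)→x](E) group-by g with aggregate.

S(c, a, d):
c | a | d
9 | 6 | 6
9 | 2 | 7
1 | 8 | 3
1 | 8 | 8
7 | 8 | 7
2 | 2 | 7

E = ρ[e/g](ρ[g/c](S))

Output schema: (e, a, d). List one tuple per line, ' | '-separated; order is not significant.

Stepwise |·|:
  S → 6
  ρ[g/c](S) → 6
  ρ[e/g](ρ[g/c](S)) → 6

== RESULT ==
e | a | d
1 | 8 | 3
1 | 8 | 8
2 | 2 | 7
7 | 8 | 7
9 | 2 | 7
9 | 6 | 6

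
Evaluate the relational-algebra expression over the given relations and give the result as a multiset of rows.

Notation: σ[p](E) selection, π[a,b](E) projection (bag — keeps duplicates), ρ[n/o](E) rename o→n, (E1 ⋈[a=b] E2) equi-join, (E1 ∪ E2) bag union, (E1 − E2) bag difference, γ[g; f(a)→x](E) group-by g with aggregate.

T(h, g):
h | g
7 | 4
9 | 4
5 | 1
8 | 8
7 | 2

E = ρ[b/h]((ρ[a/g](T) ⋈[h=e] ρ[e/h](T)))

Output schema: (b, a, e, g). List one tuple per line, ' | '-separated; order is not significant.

Stepwise |·|:
  T → 5
  ρ[a/g](T) → 5
  T → 5
  ρ[e/h](T) → 5
  (ρ[a/g](T) ⋈[h=e] ρ[e/h](T)) → 7
  ρ[b/h]((ρ[a/g](T) ⋈[h=e] ρ[e/h](T))) → 7

== RESULT ==
b | a | e | g
5 | 1 | 5 | 1
7 | 2 | 7 | 2
7 | 2 | 7 | 4
7 | 4 | 7 | 2
7 | 4 | 7 | 4
8 | 8 | 8 | 8
9 | 4 | 9 | 4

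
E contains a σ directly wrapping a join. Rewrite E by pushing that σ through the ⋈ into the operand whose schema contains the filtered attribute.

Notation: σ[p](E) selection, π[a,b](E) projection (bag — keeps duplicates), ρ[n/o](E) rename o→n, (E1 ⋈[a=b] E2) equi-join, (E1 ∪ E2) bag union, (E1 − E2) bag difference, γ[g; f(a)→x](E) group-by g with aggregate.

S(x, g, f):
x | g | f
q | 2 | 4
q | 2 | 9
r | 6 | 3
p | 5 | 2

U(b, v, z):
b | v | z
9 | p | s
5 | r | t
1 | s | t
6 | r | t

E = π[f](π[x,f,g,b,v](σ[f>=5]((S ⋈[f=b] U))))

σ filters on f, owned by the left side.
E' = π[f](π[x,f,g,b,v]((σ[f>=5](S) ⋈[f=b] U)))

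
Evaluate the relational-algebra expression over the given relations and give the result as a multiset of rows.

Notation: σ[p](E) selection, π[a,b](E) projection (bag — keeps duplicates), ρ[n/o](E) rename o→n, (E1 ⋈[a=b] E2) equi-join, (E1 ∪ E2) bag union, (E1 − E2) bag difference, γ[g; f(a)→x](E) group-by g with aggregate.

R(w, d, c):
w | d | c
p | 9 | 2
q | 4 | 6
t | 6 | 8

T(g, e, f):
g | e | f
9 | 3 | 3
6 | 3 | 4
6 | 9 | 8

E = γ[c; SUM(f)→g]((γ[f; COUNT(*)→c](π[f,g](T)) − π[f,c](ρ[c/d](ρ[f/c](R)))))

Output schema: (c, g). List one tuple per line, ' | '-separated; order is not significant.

Stepwise |·|:
  T → 3
  π[f,g](T) → 3
  γ[f; COUNT(*)→c](π[f,g](T)) → 3
  R → 3
  ρ[f/c](R) → 3
  ρ[c/d](ρ[f/c](R)) → 3
  π[f,c](ρ[c/d](ρ[f/c](R))) → 3
  (γ[f; COUNT(*)→c](π[f,g](T)) − π[f,c](ρ[c/d](ρ[f/c](R)))) → 3
  γ[c; SUM(f)→g]((γ[f; COUNT(*)→c](π[f,g](T)) − π[f,c](ρ[c/d](ρ[f/c](R))))) → 1

== RESULT ==
c | g
1 | 15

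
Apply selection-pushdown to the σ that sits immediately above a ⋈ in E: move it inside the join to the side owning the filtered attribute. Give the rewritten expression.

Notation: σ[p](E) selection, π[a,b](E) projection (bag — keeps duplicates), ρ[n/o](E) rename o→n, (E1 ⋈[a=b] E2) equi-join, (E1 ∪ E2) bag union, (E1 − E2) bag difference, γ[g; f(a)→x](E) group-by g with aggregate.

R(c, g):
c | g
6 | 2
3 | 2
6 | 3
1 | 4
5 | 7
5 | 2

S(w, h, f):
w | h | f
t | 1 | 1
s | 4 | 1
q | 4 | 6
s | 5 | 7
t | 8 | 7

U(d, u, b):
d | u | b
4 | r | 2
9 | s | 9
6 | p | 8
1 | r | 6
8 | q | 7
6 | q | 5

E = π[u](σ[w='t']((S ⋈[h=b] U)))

σ filters on w, owned by the left side.
E' = π[u]((σ[w='t'](S) ⋈[h=b] U))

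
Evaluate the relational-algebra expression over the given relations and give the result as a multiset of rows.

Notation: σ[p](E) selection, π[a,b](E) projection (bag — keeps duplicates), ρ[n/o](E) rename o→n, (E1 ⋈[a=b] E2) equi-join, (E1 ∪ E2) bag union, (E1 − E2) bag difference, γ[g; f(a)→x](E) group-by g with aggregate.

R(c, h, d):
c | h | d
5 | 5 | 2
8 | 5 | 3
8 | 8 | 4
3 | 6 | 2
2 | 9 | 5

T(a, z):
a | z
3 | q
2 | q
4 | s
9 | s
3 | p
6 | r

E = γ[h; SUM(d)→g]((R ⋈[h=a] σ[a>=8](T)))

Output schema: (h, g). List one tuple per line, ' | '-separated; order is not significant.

Per-node cardinality:
  R → 5
  T → 6
  σ[a>=8](T) → 1
  (R ⋈[h=a] σ[a>=8](T)) → 1
  γ[h; SUM(d)→g]((R ⋈[h=a] σ[a>=8](T))) → 1

== RESULT ==
h | g
9 | 5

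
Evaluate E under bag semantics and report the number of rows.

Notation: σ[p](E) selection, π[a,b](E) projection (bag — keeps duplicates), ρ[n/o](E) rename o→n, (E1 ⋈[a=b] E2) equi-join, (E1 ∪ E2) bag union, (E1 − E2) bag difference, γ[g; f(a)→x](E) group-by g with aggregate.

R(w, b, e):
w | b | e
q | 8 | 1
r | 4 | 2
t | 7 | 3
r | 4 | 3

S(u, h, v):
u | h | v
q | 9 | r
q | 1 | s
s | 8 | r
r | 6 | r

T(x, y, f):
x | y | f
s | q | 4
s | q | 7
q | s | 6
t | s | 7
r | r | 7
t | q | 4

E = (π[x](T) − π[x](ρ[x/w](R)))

Subexpression sizes:
  T → 6
  π[x](T) → 6
  R → 4
  ρ[x/w](R) → 4
  π[x](ρ[x/w](R)) → 4
  (π[x](T) − π[x](ρ[x/w](R))) → 3

|E| = 3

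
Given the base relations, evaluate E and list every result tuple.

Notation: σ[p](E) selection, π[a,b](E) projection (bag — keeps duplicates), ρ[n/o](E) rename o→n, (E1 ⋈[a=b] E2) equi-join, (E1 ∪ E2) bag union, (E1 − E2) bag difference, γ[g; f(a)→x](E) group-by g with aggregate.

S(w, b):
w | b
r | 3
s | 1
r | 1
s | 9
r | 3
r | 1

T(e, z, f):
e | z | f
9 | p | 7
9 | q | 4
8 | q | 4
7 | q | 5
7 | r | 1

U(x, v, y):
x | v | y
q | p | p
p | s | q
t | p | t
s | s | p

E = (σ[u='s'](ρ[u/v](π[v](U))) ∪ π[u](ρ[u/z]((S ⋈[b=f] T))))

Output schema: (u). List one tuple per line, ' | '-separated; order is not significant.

Subexpression sizes:
  U → 4
  π[v](U) → 4
  ρ[u/v](π[v](U)) → 4
  σ[u='s'](ρ[u/v](π[v](U))) → 2
  S → 6
  T → 5
  (S ⋈[b=f] T) → 3
  ρ[u/z]((S ⋈[b=f] T)) → 3
  π[u](ρ[u/z]((S ⋈[b=f] T))) → 3
  (σ[u='s'](ρ[u/v](π[v](U))) ∪ π[u](ρ[u/z]((S ⋈[b=f] T)))) → 5

== RESULT ==
u
r
r
r
s
s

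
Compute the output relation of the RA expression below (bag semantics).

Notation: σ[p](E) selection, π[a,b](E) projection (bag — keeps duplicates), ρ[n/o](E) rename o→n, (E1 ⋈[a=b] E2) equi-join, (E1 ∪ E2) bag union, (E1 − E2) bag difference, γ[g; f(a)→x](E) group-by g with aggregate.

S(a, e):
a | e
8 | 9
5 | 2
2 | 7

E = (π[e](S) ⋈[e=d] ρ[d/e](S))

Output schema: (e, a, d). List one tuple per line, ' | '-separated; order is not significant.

Subexpression sizes:
  S → 3
  π[e](S) → 3
  S → 3
  ρ[d/e](S) → 3
  (π[e](S) ⋈[e=d] ρ[d/e](S)) → 3

== RESULT ==
e | a | d
2 | 5 | 2
7 | 2 | 7
9 | 8 | 9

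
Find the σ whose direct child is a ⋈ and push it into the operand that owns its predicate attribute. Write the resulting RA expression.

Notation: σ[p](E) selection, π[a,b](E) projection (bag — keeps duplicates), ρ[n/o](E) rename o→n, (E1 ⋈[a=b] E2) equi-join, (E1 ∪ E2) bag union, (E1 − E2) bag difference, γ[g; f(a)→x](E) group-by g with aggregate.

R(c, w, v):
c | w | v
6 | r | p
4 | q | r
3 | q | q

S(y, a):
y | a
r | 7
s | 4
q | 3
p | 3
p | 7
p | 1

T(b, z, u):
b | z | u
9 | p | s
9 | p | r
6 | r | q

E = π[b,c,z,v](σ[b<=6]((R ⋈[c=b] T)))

σ filters on b, owned by the right side.
E' = π[b,c,z,v]((R ⋈[c=b] σ[b<=6](T)))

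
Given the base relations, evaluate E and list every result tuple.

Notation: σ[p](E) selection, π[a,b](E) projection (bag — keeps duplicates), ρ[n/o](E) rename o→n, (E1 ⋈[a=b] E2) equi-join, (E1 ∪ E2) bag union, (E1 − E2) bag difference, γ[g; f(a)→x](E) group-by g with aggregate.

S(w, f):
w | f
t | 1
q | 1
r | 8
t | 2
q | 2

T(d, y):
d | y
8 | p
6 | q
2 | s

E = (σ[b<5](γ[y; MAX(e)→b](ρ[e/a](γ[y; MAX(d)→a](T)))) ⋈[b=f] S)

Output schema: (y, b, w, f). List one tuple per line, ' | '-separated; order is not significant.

Stepwise |·|:
  T → 3
  γ[y; MAX(d)→a](T) → 3
  ρ[e/a](γ[y; MAX(d)→a](T)) → 3
  γ[y; MAX(e)→b](ρ[e/a](γ[y; MAX(d)→a](T))) → 3
  σ[b<5](γ[y; MAX(e)→b](ρ[e/a](γ[y; MAX(d)→a](T)))) → 1
  S → 5
  (σ[b<5](γ[y; MAX(e)→b](ρ[e/a](γ[y; MAX(d)→a](T)))) ⋈[b=f] S) → 2

== RESULT ==
y | b | w | f
s | 2 | q | 2
s | 2 | t | 2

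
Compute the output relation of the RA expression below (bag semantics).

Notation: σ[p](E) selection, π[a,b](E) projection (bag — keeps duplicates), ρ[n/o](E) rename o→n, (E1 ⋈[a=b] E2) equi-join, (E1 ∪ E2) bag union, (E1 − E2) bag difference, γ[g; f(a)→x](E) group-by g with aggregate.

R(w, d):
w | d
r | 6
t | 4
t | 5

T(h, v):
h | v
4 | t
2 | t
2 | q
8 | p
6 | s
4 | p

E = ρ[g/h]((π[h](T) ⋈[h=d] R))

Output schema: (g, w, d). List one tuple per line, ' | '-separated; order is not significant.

Per-node cardinality:
  T → 6
  π[h](T) → 6
  R → 3
  (π[h](T) ⋈[h=d] R) → 3
  ρ[g/h]((π[h](T) ⋈[h=d] R)) → 3

== RESULT ==
g | w | d
4 | t | 4
4 | t | 4
6 | r | 6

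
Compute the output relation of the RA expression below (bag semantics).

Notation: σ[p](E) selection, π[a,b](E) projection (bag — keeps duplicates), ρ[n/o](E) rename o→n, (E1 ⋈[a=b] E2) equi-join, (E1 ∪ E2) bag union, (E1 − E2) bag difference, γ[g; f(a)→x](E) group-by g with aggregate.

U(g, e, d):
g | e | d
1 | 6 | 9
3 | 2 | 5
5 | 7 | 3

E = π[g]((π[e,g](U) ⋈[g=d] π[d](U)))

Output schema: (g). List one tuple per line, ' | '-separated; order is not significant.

Stepwise |·|:
  U → 3
  π[e,g](U) → 3
  U → 3
  π[d](U) → 3
  (π[e,g](U) ⋈[g=d] π[d](U)) → 2
  π[g]((π[e,g](U) ⋈[g=d] π[d](U))) → 2

== RESULT ==
g
3
5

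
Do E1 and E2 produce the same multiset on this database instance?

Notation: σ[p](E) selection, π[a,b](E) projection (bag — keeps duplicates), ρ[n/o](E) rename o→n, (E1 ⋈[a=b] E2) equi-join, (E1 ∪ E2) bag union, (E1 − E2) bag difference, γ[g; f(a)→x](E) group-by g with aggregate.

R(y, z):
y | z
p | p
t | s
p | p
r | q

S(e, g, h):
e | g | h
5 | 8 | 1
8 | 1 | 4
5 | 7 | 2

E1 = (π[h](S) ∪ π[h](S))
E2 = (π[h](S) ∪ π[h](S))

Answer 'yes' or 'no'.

E1 stepwise |·|:
  S → 3
  π[h](S) → 3
  S → 3
  π[h](S) → 3
  (π[h](S) ∪ π[h](S)) → 6
E2 stepwise |·|:
  S → 3
  π[h](S) → 3
  S → 3
  π[h](S) → 3
  (π[h](S) ∪ π[h](S)) → 6

E1 and E2 produce the same multiset:
h
1
1
2
2
4
4

yes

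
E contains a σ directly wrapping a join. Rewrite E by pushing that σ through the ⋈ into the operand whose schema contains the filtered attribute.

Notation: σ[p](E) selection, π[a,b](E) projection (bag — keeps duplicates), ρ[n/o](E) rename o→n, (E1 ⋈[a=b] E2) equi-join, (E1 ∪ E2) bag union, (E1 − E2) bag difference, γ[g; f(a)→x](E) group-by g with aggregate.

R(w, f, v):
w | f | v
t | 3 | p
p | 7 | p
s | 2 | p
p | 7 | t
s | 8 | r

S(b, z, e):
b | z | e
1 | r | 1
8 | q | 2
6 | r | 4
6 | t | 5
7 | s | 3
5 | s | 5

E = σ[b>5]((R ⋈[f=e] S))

σ filters on b, owned by the right side.
E' = (R ⋈[f=e] σ[b>5](S))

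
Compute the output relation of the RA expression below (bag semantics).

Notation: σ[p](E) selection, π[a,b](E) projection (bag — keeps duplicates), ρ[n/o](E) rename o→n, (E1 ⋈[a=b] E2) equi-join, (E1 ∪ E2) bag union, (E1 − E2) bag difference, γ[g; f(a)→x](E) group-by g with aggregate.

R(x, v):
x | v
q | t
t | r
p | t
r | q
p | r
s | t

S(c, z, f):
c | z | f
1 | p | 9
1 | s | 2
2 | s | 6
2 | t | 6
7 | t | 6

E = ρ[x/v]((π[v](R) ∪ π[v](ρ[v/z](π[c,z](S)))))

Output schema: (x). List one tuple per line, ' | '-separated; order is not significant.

Per-node cardinality:
  R → 6
  π[v](R) → 6
  S → 5
  π[c,z](S) → 5
  ρ[v/z](π[c,z](S)) → 5
  π[v](ρ[v/z](π[c,z](S))) → 5
  (π[v](R) ∪ π[v](ρ[v/z](π[c,z](S)))) → 11
  ρ[x/v]((π[v](R) ∪ π[v](ρ[v/z](π[c,z](S))))) → 11

== RESULT ==
x
p
q
r
r
s
s
t
t
t
t
t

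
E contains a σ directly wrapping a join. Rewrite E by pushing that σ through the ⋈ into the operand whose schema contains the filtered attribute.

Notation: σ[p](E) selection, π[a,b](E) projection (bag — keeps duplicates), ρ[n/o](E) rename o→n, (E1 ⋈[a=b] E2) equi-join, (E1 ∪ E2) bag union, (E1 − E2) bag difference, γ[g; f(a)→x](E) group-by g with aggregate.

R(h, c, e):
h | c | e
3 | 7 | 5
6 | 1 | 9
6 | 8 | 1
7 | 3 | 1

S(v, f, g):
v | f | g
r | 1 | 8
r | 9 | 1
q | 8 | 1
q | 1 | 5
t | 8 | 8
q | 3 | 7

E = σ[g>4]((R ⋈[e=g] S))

σ filters on g, owned by the right side.
E' = (R ⋈[e=g] σ[g>4](S))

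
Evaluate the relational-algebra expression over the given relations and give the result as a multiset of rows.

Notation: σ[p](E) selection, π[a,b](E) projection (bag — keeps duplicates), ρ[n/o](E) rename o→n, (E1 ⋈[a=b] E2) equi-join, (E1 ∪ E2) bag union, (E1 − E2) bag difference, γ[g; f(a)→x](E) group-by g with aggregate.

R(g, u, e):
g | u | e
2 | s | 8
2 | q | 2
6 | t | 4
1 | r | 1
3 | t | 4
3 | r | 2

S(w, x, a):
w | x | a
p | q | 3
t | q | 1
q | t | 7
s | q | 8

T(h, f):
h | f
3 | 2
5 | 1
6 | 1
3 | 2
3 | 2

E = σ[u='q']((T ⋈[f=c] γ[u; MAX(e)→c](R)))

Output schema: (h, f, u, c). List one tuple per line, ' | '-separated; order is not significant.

Per-node cardinality:
  T → 5
  R → 6
  γ[u; MAX(e)→c](R) → 4
  (T ⋈[f=c] γ[u; MAX(e)→c](R)) → 6
  σ[u='q']((T ⋈[f=c] γ[u; MAX(e)→c](R))) → 3

== RESULT ==
h | f | u | c
3 | 2 | q | 2
3 | 2 | q | 2
3 | 2 | q | 2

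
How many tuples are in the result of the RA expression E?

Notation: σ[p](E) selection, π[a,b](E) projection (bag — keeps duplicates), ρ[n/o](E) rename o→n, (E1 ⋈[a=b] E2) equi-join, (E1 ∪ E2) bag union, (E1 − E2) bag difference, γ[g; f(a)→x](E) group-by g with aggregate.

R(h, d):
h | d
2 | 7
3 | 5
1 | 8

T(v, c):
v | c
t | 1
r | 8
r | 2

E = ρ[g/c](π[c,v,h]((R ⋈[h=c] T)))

Row counts bottom-up:
  R → 3
  T → 3
  (R ⋈[h=c] T) → 2
  π[c,v,h]((R ⋈[h=c] T)) → 2
  ρ[g/c](π[c,v,h]((R ⋈[h=c] T))) → 2

|E| = 2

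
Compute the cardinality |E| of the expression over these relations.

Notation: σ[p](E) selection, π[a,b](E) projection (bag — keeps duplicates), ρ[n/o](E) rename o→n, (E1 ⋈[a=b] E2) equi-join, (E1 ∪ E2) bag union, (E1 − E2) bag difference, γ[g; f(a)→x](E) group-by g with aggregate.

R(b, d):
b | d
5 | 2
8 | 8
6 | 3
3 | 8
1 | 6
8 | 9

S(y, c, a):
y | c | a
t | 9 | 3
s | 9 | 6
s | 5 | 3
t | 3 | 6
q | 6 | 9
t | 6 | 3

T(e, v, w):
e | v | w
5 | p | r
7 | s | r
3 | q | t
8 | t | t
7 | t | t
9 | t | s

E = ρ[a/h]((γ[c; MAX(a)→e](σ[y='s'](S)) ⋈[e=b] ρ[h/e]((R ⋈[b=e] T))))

Subexpression sizes:
  S → 6
  σ[y='s'](S) → 2
  γ[c; MAX(a)→e](σ[y='s'](S)) → 2
  R → 6
  T → 6
  (R ⋈[b=e] T) → 4
  ρ[h/e]((R ⋈[b=e] T)) → 4
  (γ[c; MAX(a)→e](σ[y='s'](S)) ⋈[e=b] ρ[h/e]((R ⋈[b=e] T))) → 1
  ρ[a/h]((γ[c; MAX(a)→e](σ[y='s'](S)) ⋈[e=b] ρ[h/e]((R ⋈[b=e] T)))) → 1

|E| = 1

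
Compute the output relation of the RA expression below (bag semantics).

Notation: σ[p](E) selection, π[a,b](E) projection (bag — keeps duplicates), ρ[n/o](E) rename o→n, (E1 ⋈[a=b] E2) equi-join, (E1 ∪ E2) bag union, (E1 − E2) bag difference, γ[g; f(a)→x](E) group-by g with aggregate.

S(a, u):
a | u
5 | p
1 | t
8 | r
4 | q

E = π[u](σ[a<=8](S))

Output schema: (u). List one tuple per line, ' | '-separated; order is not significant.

Row counts bottom-up:
  S → 4
  σ[a<=8](S) → 4
  π[u](σ[a<=8](S)) → 4

== RESULT ==
u
p
q
r
t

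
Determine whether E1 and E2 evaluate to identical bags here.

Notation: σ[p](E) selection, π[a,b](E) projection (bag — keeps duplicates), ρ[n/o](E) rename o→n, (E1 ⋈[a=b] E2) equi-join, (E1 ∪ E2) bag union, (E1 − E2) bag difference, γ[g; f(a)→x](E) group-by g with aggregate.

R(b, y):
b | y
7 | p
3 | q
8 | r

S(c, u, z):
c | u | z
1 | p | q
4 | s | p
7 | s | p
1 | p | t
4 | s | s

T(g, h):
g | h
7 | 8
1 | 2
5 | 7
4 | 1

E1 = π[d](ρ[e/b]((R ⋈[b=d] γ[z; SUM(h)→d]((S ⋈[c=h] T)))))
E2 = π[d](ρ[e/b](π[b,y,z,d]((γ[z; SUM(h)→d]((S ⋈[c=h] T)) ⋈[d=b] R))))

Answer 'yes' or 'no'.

E1 stepwise |·|:
  R → 3
  S → 5
  T → 4
  (S ⋈[c=h] T) → 3
  γ[z; SUM(h)→d]((S ⋈[c=h] T)) → 3
  (R ⋈[b=d] γ[z; SUM(h)→d]((S ⋈[c=h] T))) → 1
  ρ[e/b]((R ⋈[b=d] γ[z; SUM(h)→d]((S ⋈[c=h] T)))) → 1
  π[d](ρ[e/b]((R ⋈[b=d] γ[z; SUM(h)→d]((S ⋈[c=h] T))))) → 1
E2 stepwise |·|:
  S → 5
  T → 4
  (S ⋈[c=h] T) → 3
  γ[z; SUM(h)→d]((S ⋈[c=h] T)) → 3
  R → 3
  (γ[z; SUM(h)→d]((S ⋈[c=h] T)) ⋈[d=b] R) → 1
  π[b,y,z,d]((γ[z; SUM(h)→d]((S ⋈[c=h] T)) ⋈[d=b] R)) → 1
  ρ[e/b](π[b,y,z,d]((γ[z; SUM(h)→d]((S ⋈[c=h] T)) ⋈[d=b] R))) → 1
  π[d](ρ[e/b](π[b,y,z,d]((γ[z; SUM(h)→d]((S ⋈[c=h] T)) ⋈[d=b] R)))) → 1

E1 and E2 produce the same multiset:
d
7

yes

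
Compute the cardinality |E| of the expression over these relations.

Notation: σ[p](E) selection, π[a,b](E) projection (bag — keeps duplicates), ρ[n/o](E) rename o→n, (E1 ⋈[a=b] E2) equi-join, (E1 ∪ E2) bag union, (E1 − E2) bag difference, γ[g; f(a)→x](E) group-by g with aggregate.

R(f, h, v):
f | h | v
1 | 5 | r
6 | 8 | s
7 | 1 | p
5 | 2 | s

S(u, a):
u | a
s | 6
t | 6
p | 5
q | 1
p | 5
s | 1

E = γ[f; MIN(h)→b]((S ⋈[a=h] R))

Row counts bottom-up:
  S → 6
  R → 4
  (S ⋈[a=h] R) → 4
  γ[f; MIN(h)→b]((S ⋈[a=h] R)) → 2

|E| = 2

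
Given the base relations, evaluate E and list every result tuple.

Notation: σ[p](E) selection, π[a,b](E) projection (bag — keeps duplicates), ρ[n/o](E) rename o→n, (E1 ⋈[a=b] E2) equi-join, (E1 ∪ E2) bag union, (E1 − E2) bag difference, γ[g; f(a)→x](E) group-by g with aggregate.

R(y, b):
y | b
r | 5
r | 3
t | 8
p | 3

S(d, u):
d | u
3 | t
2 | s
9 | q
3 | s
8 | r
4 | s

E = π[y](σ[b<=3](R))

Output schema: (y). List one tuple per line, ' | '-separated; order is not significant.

Row counts bottom-up:
  R → 4
  σ[b<=3](R) → 2
  π[y](σ[b<=3](R)) → 2

== RESULT ==
y
p
r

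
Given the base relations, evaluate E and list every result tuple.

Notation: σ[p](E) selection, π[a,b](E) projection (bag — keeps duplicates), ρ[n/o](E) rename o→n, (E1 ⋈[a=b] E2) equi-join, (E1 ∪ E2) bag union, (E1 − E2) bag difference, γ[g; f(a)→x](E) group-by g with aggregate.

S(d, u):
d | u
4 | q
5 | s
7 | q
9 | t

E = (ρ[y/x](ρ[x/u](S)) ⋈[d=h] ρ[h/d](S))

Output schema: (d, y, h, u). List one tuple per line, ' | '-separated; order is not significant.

Stepwise |·|:
  S → 4
  ρ[x/u](S) → 4
  ρ[y/x](ρ[x/u](S)) → 4
  S → 4
  ρ[h/d](S) → 4
  (ρ[y/x](ρ[x/u](S)) ⋈[d=h] ρ[h/d](S)) → 4

== RESULT ==
d | y | h | u
4 | q | 4 | q
5 | s | 5 | s
7 | q | 7 | q
9 | t | 9 | t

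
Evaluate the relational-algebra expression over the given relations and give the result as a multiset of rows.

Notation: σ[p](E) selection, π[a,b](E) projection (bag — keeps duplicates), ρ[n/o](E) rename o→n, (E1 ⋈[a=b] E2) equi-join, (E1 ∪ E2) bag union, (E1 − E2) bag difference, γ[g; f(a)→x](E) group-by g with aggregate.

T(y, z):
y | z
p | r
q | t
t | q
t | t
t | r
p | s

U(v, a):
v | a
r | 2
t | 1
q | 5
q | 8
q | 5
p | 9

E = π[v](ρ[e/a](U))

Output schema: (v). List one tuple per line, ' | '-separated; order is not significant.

Per-node cardinality:
  U → 6
  ρ[e/a](U) → 6
  π[v](ρ[e/a](U)) → 6

== RESULT ==
v
p
q
q
q
r
t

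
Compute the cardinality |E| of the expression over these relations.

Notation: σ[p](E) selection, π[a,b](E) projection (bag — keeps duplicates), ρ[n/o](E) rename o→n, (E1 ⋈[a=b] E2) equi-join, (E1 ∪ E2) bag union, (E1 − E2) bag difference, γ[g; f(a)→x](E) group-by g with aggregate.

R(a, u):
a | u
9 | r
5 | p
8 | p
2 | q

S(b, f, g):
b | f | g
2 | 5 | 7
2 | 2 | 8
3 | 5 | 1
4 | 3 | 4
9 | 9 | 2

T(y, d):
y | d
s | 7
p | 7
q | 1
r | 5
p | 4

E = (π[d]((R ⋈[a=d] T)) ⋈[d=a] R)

Row counts bottom-up:
  R → 4
  T → 5
  (R ⋈[a=d] T) → 1
  π[d]((R ⋈[a=d] T)) → 1
  R → 4
  (π[d]((R ⋈[a=d] T)) ⋈[d=a] R) → 1

|E| = 1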